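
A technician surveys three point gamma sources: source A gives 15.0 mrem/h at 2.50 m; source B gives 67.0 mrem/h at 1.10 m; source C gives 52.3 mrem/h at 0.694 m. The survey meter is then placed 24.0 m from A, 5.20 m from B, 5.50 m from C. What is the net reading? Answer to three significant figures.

3.99 mrem/h

Each source contributes Iᵢ·(dᵢ/rᵢ)²; contributions add.
A: 15.0 × (2.50/24.0)² = 0.1628 mrem/h
B: 67.0 × (1.10/5.20)² = 2.998 mrem/h
C: 52.3 × (0.694/5.50)² = 0.8327 mrem/h
Total = 0.1628 + 2.998 + 0.8327 = 3.994 mrem/h.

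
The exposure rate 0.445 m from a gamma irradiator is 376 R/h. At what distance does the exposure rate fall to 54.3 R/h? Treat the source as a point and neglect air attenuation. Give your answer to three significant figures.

Since intensity falls as 1/r², d₂ = d₁·√(I₁/I₂).
I₁/I₂ = 376/54.3 = 6.924, so d₂ = 0.445 × √6.924 = 1.171 m.

1.17 m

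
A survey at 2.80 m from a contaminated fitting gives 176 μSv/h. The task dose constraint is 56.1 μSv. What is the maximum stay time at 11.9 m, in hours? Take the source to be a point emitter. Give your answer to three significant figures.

5.76 h

By the inverse-square law, rate at 11.9 m:
176 × (2.80/11.9)² = 176 × 0.05536 = 9.743 μSv/h.
Stay time = 56.1 μSv ÷ 9.743 μSv/h = 5.758 h.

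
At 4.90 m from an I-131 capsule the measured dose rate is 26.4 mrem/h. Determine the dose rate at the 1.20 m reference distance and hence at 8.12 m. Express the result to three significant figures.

Using I₁d₁² = I₂d₂²,
At 1.20 m: (4.90/1.20)² = 16.67, so 26.4 × 16.67 = 440.1 mrem/h
At 8.12 m: (1.20/8.12)² = 0.02184, so 440.1 × 0.02184 = 9.612 mrem/h.

440 mrem/h; 9.61 mrem/h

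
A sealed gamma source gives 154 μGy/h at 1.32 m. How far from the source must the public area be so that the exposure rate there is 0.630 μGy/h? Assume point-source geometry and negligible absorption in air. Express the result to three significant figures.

20.6 m

Applying the 1/r² law, d₂ = d₁·√(I₁/I₂).
I₁/I₂ = 154/0.630 = 244.4, so d₂ = 1.32 × √244.4 = 20.64 m.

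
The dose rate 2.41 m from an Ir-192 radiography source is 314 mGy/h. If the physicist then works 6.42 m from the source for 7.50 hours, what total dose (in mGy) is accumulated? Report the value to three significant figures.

Using I₁d₁² = I₂d₂², rate at 6.42 m:
314 × (2.41/6.42)² = 314 × 0.1409 = 44.24 mGy/h.
Dose = rate × time = 44.24 mGy/h × 7.500 h = 331.8 mGy.

332 mGy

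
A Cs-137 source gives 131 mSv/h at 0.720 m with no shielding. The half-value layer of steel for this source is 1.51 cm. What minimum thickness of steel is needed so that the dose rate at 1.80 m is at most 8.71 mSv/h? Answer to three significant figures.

1.91 cm

At 1.80 m, distance alone gives (0.720/1.80)² = 0.1600, so 131 × 0.1600 = 20.96 mSv/h.
Further attenuation needed: 20.96/8.71 = 2.406.
n = log₂(2.406) = 1.267 half-value layers.
Thickness = 1.267 × 1.51 cm = 1.913 cm.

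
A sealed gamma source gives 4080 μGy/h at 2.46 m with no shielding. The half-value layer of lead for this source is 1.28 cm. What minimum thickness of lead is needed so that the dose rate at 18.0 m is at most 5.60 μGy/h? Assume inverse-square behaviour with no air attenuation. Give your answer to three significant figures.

4.82 cm

At 18.0 m, distance alone gives (2.46/18.0)² = 0.01868, so 4080 × 0.01868 = 76.21 μGy/h.
Further attenuation needed: 76.21/5.60 = 13.61.
n = log₂(13.61) = 3.767 half-value layers.
Thickness = 3.767 × 1.28 cm = 4.822 cm.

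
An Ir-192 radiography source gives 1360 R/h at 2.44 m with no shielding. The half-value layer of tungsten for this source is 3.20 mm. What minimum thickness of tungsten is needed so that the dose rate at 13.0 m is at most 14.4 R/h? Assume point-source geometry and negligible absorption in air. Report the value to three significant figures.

5.55 mm

At 13.0 m, distance alone gives 1360 × (2.44/13.0)² = 1360 × 0.03523 = 47.91 R/h.
Further attenuation needed: 47.91/14.4 = 3.327.
n = log₂(3.327) = 1.734 half-value layers.
Thickness = 1.734 × 3.20 mm = 5.549 mm.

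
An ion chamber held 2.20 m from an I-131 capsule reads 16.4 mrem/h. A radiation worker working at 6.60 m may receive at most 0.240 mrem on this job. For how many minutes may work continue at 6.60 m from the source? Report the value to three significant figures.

7.90 min

By the inverse-square law, rate at 6.60 m:
16.4 × (2.20/6.60)² = 16.4 × 0.1111 = 1.822 mrem/h.
Stay time = 0.240 mrem ÷ 1.822 mrem/h = 0.1317 h = 7.902 min.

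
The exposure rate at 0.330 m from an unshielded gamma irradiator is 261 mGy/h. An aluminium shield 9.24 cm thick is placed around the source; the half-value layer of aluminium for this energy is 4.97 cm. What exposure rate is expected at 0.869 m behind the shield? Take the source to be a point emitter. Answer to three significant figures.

Distance alone: 261 × (0.330/0.869)² = 261 × 0.1442 = 37.64 mGy/h.
Shield: 9.24/4.97 = 1.859 half-value layers → attenuation 2^(−1.859) = 0.2757.
Combined: 37.64 × 0.2757 = 10.38 mGy/h.

10.4 mGy/h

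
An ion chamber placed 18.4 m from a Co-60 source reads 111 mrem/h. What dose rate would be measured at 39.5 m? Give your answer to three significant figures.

24.1 mrem/h

Intensity scales as (d₁/d₂)², so scaling from 18.4 m to 39.5 m:
(18.4/39.5)² = 0.2170, so 111 × 0.2170 = 24.09 mrem/h.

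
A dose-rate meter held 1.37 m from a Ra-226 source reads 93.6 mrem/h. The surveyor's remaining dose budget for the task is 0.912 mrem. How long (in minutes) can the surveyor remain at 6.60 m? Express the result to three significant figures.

13.6 min

Using I₁d₁² = I₂d₂², rate at 6.60 m:
93.6 × (1.37/6.60)² = 93.6 × 0.04309 = 4.033 mrem/h.
Stay time = 0.912 mrem ÷ 4.033 mrem/h = 0.2261 h = 13.57 min.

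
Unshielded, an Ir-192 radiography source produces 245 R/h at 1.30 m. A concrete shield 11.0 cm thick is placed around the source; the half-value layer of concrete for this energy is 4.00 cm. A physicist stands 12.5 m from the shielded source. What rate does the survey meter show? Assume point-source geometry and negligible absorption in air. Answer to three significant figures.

0.394 R/h

Distance alone: 245 × (1.30/12.5)² = 245 × 0.01082 = 2.651 R/h.
Shield: 11.0/4.00 = 2.750 half-value layers → attenuation 2^(−2.750) = 0.1487.
Combined: 2.651 × 0.1487 = 0.3942 R/h.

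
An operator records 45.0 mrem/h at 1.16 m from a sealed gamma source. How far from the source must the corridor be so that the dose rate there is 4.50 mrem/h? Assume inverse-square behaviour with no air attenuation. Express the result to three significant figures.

3.67 m

Intensity scales as (d₁/d₂)², so d₂ = d₁·√(I₁/I₂).
I₁/I₂ = 45.0/4.50 = 10.00, so d₂ = 1.16 × √10.00 = 3.668 m.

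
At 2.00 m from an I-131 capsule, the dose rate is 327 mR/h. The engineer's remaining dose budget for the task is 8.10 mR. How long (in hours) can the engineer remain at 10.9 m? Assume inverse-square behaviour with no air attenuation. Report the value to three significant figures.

Using I₁d₁² = I₂d₂², rate at 10.9 m:
327 × (2.00/10.9)² = 327 × 0.03367 = 11.01 mR/h.
Stay time = 8.10 mR ÷ 11.01 mR/h = 0.7357 h.

0.736 h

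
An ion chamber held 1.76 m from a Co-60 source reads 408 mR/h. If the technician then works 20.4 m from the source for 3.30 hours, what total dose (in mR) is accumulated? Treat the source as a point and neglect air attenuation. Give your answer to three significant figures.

10.0 mR

Since intensity falls as 1/r², rate at 20.4 m:
408 × (1.76/20.4)² = 408 × 0.007443 = 3.037 mR/h.
Dose = rate × time = 3.037 mR/h × 3.300 h = 10.02 mR.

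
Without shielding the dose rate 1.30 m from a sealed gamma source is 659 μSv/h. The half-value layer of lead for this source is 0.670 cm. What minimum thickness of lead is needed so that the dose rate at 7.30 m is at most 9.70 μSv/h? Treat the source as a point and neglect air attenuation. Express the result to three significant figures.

0.742 cm

At 7.30 m, distance alone gives (1.30/7.30)² = 0.03171, so 659 × 0.03171 = 20.90 μSv/h.
Further attenuation needed: 20.90/9.70 = 2.155.
n = log₂(2.155) = 1.108 half-value layers.
Thickness = 1.108 × 0.670 cm = 0.7424 cm.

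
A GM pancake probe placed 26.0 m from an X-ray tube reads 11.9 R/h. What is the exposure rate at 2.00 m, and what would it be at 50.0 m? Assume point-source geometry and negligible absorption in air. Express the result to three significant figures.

2010 R/h; 3.22 R/h

By the inverse-square law,
At 2.00 m: (26.0/2.00)² = 169.0, so 11.9 × 169.0 = 2011 R/h
At 50.0 m: 2011 × (2.00/50.0)² = 2011 × 0.001600 = 3.218 R/h.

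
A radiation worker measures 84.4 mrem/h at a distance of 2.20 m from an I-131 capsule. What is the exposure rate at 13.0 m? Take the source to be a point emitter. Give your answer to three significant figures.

Applying the 1/r² law, the rate at 13.0 m is
84.4 × (2.20/13.0)² = 84.4 × 0.02864 = 2.417 mrem/h.

2.42 mrem/h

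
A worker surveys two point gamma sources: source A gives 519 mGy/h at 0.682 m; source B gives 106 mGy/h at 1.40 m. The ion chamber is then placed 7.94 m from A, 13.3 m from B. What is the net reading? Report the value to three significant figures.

Each source contributes Iᵢ·(dᵢ/rᵢ)²; contributions add.
A: 519 × (0.682/7.94)² = 3.829 mGy/h
B: 106 × (1.40/13.3)² = 1.175 mGy/h
Total = 3.829 + 1.175 = 5.004 mGy/h.

5.00 mGy/h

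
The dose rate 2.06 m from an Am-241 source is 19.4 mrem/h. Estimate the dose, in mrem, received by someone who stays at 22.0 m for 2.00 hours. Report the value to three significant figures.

Intensity scales as (d₁/d₂)², so rate at 22.0 m:
19.4 × (2.06/22.0)² = 19.4 × 0.008768 = 0.1701 mrem/h.
Dose = rate × time = 0.1701 mrem/h × 2.000 h = 0.3402 mrem.

0.340 mrem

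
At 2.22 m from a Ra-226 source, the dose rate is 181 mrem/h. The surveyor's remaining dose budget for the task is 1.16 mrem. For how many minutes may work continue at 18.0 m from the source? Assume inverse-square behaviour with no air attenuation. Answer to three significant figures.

Since intensity falls as 1/r², rate at 18.0 m:
181 × (2.22/18.0)² = 181 × 0.01521 = 2.753 mrem/h.
Stay time = 1.16 mrem ÷ 2.753 mrem/h = 0.4214 h = 25.28 min.

25.3 min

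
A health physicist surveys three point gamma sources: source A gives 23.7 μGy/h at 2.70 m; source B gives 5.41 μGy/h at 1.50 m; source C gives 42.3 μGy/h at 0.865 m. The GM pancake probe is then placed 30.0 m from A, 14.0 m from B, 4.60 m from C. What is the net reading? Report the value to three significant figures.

1.75 μGy/h

Each source contributes Iᵢ·(dᵢ/rᵢ)²; contributions add.
A: 23.7 × (2.70/30.0)² = 0.1920 μGy/h
B: 5.41 × (1.50/14.0)² = 0.06210 μGy/h
C: 42.3 × (0.865/4.60)² = 1.496 μGy/h
Total = 0.1920 + 0.06210 + 1.496 = 1.750 μGy/h.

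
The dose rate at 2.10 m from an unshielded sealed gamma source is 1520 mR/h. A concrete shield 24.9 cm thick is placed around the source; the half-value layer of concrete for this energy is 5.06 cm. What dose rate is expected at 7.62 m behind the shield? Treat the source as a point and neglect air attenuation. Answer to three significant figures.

Distance alone: 1520 × (2.10/7.62)² = 1520 × 0.07595 = 115.4 mR/h.
Shield: 24.9/5.06 = 4.921 half-value layers → attenuation 2^(−4.921) = 0.03301.
Combined: 115.4 × 0.03301 = 3.809 mR/h.

3.81 mR/h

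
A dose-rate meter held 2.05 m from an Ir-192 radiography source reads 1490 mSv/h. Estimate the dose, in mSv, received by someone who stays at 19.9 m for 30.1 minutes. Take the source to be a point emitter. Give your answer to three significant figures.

7.93 mSv

Using I₁d₁² = I₂d₂², rate at 19.9 m:
(2.05/19.9)² = 0.01061, so 1490 × 0.01061 = 15.81 mSv/h.
Dose = rate × time = 15.81 mSv/h × 0.5017 h = 7.932 mSv.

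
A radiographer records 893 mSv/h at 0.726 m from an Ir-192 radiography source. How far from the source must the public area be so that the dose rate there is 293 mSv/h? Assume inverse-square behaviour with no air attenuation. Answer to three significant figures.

1.27 m

Since intensity falls as 1/r², d₂ = d₁·√(I₁/I₂).
I₁/I₂ = 893/293 = 3.048, so d₂ = 0.726 × √3.048 = 1.267 m.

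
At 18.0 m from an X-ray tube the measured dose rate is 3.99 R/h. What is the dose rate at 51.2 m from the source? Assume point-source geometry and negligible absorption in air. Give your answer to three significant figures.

Since intensity falls as 1/r², scaling from 18.0 m to 51.2 m:
3.99 × (18.0/51.2)² = 3.99 × 0.1236 = 0.4932 R/h.

0.493 R/h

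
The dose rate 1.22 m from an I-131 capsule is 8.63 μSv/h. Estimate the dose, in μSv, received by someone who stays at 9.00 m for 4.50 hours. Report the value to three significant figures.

Using I₁d₁² = I₂d₂², rate at 9.00 m:
8.63 × (1.22/9.00)² = 8.63 × 0.01838 = 0.1586 μSv/h.
Dose = rate × time = 0.1586 μSv/h × 4.500 h = 0.7137 μSv.

0.714 μSv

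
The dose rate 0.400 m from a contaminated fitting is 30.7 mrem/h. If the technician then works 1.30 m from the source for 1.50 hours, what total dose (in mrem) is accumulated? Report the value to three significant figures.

4.36 mrem

Intensity scales as (d₁/d₂)², so rate at 1.30 m:
30.7 × (0.400/1.30)² = 30.7 × 0.09467 = 2.906 mrem/h.
Dose = rate × time = 2.906 mrem/h × 1.500 h = 4.359 mrem.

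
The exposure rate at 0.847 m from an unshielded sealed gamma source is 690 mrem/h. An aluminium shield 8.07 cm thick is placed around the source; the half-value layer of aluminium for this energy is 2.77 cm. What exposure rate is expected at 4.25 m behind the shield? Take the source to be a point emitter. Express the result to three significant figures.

Distance alone: (0.847/4.25)² = 0.03972, so 690 × 0.03972 = 27.41 mrem/h.
Shield: 8.07/2.77 = 2.913 half-value layers → attenuation 2^(−2.913) = 0.1328.
Combined: 27.41 × 0.1328 = 3.640 mrem/h.

3.64 mrem/h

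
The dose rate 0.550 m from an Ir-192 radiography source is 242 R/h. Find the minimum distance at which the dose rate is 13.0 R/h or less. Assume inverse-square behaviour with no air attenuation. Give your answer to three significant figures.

Applying the 1/r² law, d₂ = d₁·√(I₁/I₂).
I₁/I₂ = 242/13.0 = 18.62, so d₂ = 0.550 × √18.62 = 2.373 m.

2.37 m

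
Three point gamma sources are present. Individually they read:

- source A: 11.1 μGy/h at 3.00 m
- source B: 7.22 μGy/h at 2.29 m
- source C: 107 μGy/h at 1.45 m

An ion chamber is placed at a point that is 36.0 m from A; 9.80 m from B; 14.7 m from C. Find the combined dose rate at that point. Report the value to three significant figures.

1.51 μGy/h

By superposition, sum each source's inverse-square contribution:
A: 11.1 × (3.00/36.0)² = 0.07708 μGy/h
B: 7.22 × (2.29/9.80)² = 0.3942 μGy/h
C: 107 × (1.45/14.7)² = 1.041 μGy/h
Total = 0.07708 + 0.3942 + 1.041 = 1.512 μGy/h.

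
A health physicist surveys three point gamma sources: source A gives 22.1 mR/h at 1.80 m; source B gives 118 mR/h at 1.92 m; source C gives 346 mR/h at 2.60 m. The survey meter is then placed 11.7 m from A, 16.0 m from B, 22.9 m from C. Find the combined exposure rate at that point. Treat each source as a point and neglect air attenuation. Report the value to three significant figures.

6.68 mR/h

By superposition, sum each source's inverse-square contribution:
A: 22.1 × (1.80/11.7)² = 0.5231 mR/h
B: 118 × (1.92/16.0)² = 1.699 mR/h
C: 346 × (2.60/22.9)² = 4.460 mR/h
Total = 0.5231 + 1.699 + 4.460 = 6.682 mR/h.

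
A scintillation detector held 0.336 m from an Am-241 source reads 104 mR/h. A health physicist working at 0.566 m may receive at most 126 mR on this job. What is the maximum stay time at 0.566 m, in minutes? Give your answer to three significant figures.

Applying the 1/r² law, rate at 0.566 m:
(0.336/0.566)² = 0.3524, so 104 × 0.3524 = 36.65 mR/h.
Stay time = 126 mR ÷ 36.65 mR/h = 3.438 h = 206.3 min.

206 min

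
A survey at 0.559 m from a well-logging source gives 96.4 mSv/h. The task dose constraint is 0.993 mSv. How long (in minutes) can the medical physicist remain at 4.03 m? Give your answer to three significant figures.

32.1 min

By the inverse-square law, rate at 4.03 m:
(0.559/4.03)² = 0.01924, so 96.4 × 0.01924 = 1.855 mSv/h.
Stay time = 0.993 mSv ÷ 1.855 mSv/h = 0.5353 h = 32.12 min.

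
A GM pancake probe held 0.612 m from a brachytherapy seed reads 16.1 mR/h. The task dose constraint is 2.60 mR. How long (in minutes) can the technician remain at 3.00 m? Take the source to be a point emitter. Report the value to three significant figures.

233 min

Applying the 1/r² law, rate at 3.00 m:
(0.612/3.00)² = 0.04162, so 16.1 × 0.04162 = 0.6701 mR/h.
Stay time = 2.60 mR ÷ 0.6701 mR/h = 3.880 h = 232.8 min.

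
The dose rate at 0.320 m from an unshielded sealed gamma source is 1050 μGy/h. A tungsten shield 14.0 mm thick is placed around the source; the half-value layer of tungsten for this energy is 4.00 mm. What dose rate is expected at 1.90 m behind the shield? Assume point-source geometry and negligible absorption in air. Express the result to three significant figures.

Distance alone: 1050 × (0.320/1.90)² = 1050 × 0.02837 = 29.79 μGy/h.
Shield: 14.0/4.00 = 3.500 half-value layers → attenuation 2^(−3.500) = 0.08839.
Combined: 29.79 × 0.08839 = 2.633 μGy/h.

2.63 μGy/h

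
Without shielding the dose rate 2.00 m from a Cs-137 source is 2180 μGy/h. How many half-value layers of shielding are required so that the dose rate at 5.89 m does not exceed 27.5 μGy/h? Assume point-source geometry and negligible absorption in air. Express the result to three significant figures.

At 5.89 m, distance alone gives 2180 × (2.00/5.89)² = 2180 × 0.1153 = 251.4 μGy/h.
Further attenuation needed: 251.4/27.5 = 9.142.
n = log₂(9.142) = 3.193 half-value layers.

3.19 half-value layers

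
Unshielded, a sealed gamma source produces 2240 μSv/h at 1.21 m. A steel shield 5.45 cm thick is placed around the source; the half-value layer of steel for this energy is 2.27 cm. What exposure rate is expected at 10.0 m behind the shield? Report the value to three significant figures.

Distance alone: 2240 × (1.21/10.0)² = 2240 × 0.01464 = 32.79 μSv/h.
Shield: 5.45/2.27 = 2.401 half-value layers → attenuation 2^(−2.401) = 0.1893.
Combined: 32.79 × 0.1893 = 6.207 μSv/h.

6.21 μSv/h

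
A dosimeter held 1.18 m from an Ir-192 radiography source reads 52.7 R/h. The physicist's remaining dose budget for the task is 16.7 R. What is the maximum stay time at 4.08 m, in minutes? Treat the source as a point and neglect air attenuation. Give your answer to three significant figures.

By the inverse-square law, rate at 4.08 m:
52.7 × (1.18/4.08)² = 52.7 × 0.08365 = 4.408 R/h.
Stay time = 16.7 R ÷ 4.408 R/h = 3.789 h = 227.3 min.

227 min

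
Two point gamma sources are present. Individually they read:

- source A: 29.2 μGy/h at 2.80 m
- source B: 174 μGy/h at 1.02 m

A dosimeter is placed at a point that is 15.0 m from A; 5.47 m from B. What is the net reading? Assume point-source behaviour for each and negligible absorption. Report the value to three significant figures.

Each source contributes Iᵢ·(dᵢ/rᵢ)²; contributions add.
A: 29.2 × (2.80/15.0)² = 1.017 μGy/h
B: 174 × (1.02/5.47)² = 6.050 μGy/h
Total = 1.017 + 6.050 = 7.067 μGy/h.

7.07 μGy/h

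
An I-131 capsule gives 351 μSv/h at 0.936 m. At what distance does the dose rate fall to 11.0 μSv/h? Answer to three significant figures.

5.29 m

Since intensity falls as 1/r², d₂ = d₁·√(I₁/I₂).
I₁/I₂ = 351/11.0 = 31.91, so d₂ = 0.936 × √31.91 = 5.287 m.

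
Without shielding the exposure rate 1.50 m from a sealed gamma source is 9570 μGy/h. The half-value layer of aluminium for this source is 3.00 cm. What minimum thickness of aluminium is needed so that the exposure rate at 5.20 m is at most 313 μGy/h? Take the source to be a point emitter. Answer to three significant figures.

4.04 cm

At 5.20 m, distance alone gives (1.50/5.20)² = 0.08321, so 9570 × 0.08321 = 796.3 μGy/h.
Further attenuation needed: 796.3/313 = 2.544.
n = log₂(2.544) = 1.347 half-value layers.
Thickness = 1.347 × 3.00 cm = 4.041 cm.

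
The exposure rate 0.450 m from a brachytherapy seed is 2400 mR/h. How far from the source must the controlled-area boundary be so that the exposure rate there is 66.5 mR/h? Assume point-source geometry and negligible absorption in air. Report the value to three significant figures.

Using I₁d₁² = I₂d₂², d₂ = d₁·√(I₁/I₂).
I₁/I₂ = 2400/66.5 = 36.09, so d₂ = 0.450 × √36.09 = 2.703 m.

2.70 m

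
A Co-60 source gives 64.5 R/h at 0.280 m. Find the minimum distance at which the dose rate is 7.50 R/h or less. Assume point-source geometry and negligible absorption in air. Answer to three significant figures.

0.821 m

Intensity scales as (d₁/d₂)², so d₂ = d₁·√(I₁/I₂).
I₁/I₂ = 64.5/7.50 = 8.600, so d₂ = 0.280 × √8.600 = 0.8211 m.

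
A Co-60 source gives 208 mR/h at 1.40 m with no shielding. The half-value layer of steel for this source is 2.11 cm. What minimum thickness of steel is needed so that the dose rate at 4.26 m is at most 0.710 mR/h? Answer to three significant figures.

10.5 cm

At 4.26 m, distance alone gives 208 × (1.40/4.26)² = 208 × 0.1080 = 22.46 mR/h.
Further attenuation needed: 22.46/0.710 = 31.63.
n = log₂(31.63) = 4.983 half-value layers.
Thickness = 4.983 × 2.11 cm = 10.51 cm.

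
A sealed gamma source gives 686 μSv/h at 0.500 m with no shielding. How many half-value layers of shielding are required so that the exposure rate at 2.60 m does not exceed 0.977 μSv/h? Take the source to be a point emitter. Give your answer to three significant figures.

At 2.60 m, distance alone gives 686 × (0.500/2.60)² = 686 × 0.03698 = 25.37 μSv/h.
Further attenuation needed: 25.37/0.977 = 25.97.
n = log₂(25.97) = 4.699 half-value layers.

4.70 half-value layers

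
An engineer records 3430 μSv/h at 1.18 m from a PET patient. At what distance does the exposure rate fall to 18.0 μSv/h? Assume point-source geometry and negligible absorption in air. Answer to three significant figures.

16.3 m

Using I₁d₁² = I₂d₂², d₂ = d₁·√(I₁/I₂).
I₁/I₂ = 3430/18.0 = 190.6, so d₂ = 1.18 × √190.6 = 16.29 m.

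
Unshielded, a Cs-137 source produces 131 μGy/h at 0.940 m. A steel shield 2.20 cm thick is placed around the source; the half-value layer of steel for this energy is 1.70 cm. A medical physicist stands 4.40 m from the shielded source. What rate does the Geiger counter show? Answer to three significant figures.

2.44 μGy/h

Distance alone: 131 × (0.940/4.40)² = 131 × 0.04564 = 5.979 μGy/h.
Shield: 2.20/1.70 = 1.294 half-value layers → attenuation 2^(−1.294) = 0.4078.
Combined: 5.979 × 0.4078 = 2.438 μGy/h.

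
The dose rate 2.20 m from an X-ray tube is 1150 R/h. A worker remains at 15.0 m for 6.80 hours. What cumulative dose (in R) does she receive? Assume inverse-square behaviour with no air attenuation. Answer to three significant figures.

Intensity scales as (d₁/d₂)², so rate at 15.0 m:
1150 × (2.20/15.0)² = 1150 × 0.02151 = 24.74 R/h.
Dose = rate × time = 24.74 R/h × 6.800 h = 168.2 R.

168 R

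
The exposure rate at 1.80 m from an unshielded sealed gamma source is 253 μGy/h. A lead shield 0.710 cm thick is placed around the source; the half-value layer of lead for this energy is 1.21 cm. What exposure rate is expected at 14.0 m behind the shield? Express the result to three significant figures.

Distance alone: (1.80/14.0)² = 0.01653, so 253 × 0.01653 = 4.182 μGy/h.
Shield: 0.710/1.21 = 0.5868 half-value layers → attenuation 2^(−0.5868) = 0.6658.
Combined: 4.182 × 0.6658 = 2.784 μGy/h.

2.78 μGy/h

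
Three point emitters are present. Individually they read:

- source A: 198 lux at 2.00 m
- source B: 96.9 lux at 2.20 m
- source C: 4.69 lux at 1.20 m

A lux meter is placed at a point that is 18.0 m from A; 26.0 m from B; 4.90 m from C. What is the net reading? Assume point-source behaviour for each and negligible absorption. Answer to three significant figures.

3.42 lux

Each source contributes Iᵢ·(dᵢ/rᵢ)²; contributions add.
A: 198 × (2.00/18.0)² = 2.444 lux
B: 96.9 × (2.20/26.0)² = 0.6938 lux
C: 4.69 × (1.20/4.90)² = 0.2813 lux
Total = 2.444 + 0.6938 + 0.2813 = 3.419 lux.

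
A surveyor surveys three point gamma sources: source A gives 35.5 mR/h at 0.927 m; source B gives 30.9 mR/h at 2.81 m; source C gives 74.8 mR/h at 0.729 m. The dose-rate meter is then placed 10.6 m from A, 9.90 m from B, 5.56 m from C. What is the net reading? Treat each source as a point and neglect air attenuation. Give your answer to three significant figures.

4.05 mR/h

Each source contributes Iᵢ·(dᵢ/rᵢ)²; contributions add.
A: 35.5 × (0.927/10.6)² = 0.2715 mR/h
B: 30.9 × (2.81/9.90)² = 2.489 mR/h
C: 74.8 × (0.729/5.56)² = 1.286 mR/h
Total = 0.2715 + 2.489 + 1.286 = 4.046 mR/h.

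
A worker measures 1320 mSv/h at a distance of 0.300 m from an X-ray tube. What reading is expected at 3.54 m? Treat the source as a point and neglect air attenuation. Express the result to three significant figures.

Using I₁d₁² = I₂d₂², the rate at 3.54 m is
1320 × (0.300/3.54)² = 1320 × 0.007182 = 9.480 mSv/h.

9.48 mSv/h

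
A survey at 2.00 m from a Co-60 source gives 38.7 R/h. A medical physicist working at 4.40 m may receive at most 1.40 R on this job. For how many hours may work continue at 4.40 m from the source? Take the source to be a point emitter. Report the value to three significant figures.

0.175 h

Using I₁d₁² = I₂d₂², rate at 4.40 m:
38.7 × (2.00/4.40)² = 38.7 × 0.2066 = 7.995 R/h.
Stay time = 1.40 R ÷ 7.995 R/h = 0.1751 h.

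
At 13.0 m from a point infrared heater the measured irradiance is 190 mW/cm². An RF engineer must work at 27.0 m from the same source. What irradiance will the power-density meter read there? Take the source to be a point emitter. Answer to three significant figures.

44.0 mW/cm²

Intensity scales as (d₁/d₂)², so scaling from 13.0 m to 27.0 m:
190 × (13.0/27.0)² = 190 × 0.2318 = 44.04 mW/cm².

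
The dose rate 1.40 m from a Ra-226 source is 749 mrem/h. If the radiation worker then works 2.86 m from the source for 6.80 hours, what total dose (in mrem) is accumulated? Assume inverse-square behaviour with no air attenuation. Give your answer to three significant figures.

1220 mrem

Using I₁d₁² = I₂d₂², rate at 2.86 m:
(1.40/2.86)² = 0.2396, so 749 × 0.2396 = 179.5 mrem/h.
Dose = rate × time = 179.5 mrem/h × 6.800 h = 1221 mrem.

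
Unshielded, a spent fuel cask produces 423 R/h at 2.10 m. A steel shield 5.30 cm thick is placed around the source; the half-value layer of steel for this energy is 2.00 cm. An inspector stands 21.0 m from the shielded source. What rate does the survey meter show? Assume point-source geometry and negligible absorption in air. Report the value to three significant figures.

Distance alone: (2.10/21.0)² = 0.01000, so 423 × 0.01000 = 4.230 R/h.
Shield: 5.30/2.00 = 2.650 half-value layers → attenuation 2^(−2.650) = 0.1593.
Combined: 4.230 × 0.1593 = 0.6738 R/h.

0.674 R/h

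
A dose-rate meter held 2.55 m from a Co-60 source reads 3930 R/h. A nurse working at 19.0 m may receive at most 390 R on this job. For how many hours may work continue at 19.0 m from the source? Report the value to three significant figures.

Applying the 1/r² law, rate at 19.0 m:
(2.55/19.0)² = 0.01801, so 3930 × 0.01801 = 70.78 R/h.
Stay time = 390 R ÷ 70.78 R/h = 5.510 h.

5.51 h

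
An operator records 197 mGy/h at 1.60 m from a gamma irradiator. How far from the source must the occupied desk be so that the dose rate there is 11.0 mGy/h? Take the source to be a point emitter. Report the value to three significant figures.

Using I₁d₁² = I₂d₂², d₂ = d₁·√(I₁/I₂).
I₁/I₂ = 197/11.0 = 17.91, so d₂ = 1.60 × √17.91 = 6.771 m.

6.77 m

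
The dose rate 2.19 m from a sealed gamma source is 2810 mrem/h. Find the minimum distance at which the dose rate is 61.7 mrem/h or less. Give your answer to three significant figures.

14.8 m

By the inverse-square law, d₂ = d₁·√(I₁/I₂).
I₁/I₂ = 2810/61.7 = 45.54, so d₂ = 2.19 × √45.54 = 14.78 m.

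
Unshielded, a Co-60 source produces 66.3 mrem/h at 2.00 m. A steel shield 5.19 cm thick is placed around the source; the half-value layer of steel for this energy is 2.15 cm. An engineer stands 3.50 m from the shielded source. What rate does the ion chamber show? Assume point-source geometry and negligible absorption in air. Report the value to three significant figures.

4.06 mrem/h

Distance alone: (2.00/3.50)² = 0.3265, so 66.3 × 0.3265 = 21.65 mrem/h.
Shield: 5.19/2.15 = 2.414 half-value layers → attenuation 2^(−2.414) = 0.1876.
Combined: 21.65 × 0.1876 = 4.062 mrem/h.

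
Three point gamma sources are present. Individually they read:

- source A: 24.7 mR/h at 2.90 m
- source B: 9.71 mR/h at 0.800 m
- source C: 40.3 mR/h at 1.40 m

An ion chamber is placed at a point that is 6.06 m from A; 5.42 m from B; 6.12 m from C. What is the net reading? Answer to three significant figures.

By superposition, sum each source's inverse-square contribution:
A: 24.7 × (2.90/6.06)² = 5.656 mR/h
B: 9.71 × (0.800/5.42)² = 0.2115 mR/h
C: 40.3 × (1.40/6.12)² = 2.109 mR/h
Total = 5.656 + 0.2115 + 2.109 = 7.976 mR/h.

7.98 mR/h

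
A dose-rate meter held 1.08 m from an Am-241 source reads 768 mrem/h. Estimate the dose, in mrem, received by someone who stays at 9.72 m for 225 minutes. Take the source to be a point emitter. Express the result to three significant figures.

35.6 mrem

By the inverse-square law, rate at 9.72 m:
768 × (1.08/9.72)² = 768 × 0.01235 = 9.485 mrem/h.
Dose = rate × time = 9.485 mrem/h × 3.750 h = 35.57 mrem.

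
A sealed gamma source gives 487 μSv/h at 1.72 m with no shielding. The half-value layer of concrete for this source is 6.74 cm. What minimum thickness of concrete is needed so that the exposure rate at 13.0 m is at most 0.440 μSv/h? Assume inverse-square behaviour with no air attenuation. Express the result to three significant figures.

At 13.0 m, distance alone gives 487 × (1.72/13.0)² = 487 × 0.01751 = 8.527 μSv/h.
Further attenuation needed: 8.527/0.440 = 19.38.
n = log₂(19.38) = 4.276 half-value layers.
Thickness = 4.276 × 6.74 cm = 28.82 cm.

28.8 cm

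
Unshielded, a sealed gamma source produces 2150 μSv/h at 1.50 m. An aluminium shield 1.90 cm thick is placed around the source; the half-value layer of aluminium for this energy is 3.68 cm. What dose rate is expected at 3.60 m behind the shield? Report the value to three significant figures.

Distance alone: (1.50/3.60)² = 0.1736, so 2150 × 0.1736 = 373.2 μSv/h.
Shield: 1.90/3.68 = 0.5163 half-value layers → attenuation 2^(−0.5163) = 0.6992.
Combined: 373.2 × 0.6992 = 260.9 μSv/h.

261 μSv/h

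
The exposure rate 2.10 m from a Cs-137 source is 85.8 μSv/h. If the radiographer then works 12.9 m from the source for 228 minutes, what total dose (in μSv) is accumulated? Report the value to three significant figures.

8.64 μSv

Using I₁d₁² = I₂d₂², rate at 12.9 m:
(2.10/12.9)² = 0.02650, so 85.8 × 0.02650 = 2.274 μSv/h.
Dose = rate × time = 2.274 μSv/h × 3.800 h = 8.641 μSv.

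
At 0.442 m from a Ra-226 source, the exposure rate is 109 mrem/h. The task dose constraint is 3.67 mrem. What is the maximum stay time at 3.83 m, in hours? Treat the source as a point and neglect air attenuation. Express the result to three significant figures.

Since intensity falls as 1/r², rate at 3.83 m:
(0.442/3.83)² = 0.01332, so 109 × 0.01332 = 1.452 mrem/h.
Stay time = 3.67 mrem ÷ 1.452 mrem/h = 2.528 h.

2.53 h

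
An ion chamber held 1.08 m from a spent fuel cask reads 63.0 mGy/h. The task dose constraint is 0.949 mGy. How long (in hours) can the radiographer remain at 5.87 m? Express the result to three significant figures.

0.445 h

Intensity scales as (d₁/d₂)², so rate at 5.87 m:
63.0 × (1.08/5.87)² = 63.0 × 0.03385 = 2.133 mGy/h.
Stay time = 0.949 mGy ÷ 2.133 mGy/h = 0.4449 h.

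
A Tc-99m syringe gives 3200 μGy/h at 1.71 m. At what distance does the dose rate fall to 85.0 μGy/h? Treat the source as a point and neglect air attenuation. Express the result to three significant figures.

10.5 m

Using I₁d₁² = I₂d₂², d₂ = d₁·√(I₁/I₂).
I₁/I₂ = 3200/85.0 = 37.65, so d₂ = 1.71 × √37.65 = 10.49 m.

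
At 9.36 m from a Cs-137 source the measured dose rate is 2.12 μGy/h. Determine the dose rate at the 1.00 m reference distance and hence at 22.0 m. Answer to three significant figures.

Using I₁d₁² = I₂d₂²,
At 1.00 m: (9.36/1.00)² = 87.61, so 2.12 × 87.61 = 185.7 μGy/h
At 22.0 m: (1.00/22.0)² = 0.002066, so 185.7 × 0.002066 = 0.3837 μGy/h.

186 μGy/h; 0.384 μGy/h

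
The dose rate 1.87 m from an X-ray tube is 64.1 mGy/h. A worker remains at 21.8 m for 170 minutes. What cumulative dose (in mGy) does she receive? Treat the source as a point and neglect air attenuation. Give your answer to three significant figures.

1.34 mGy

Using I₁d₁² = I₂d₂², rate at 21.8 m:
64.1 × (1.87/21.8)² = 64.1 × 0.007358 = 0.4716 mGy/h.
Dose = rate × time = 0.4716 mGy/h × 2.833 h = 1.336 mGy.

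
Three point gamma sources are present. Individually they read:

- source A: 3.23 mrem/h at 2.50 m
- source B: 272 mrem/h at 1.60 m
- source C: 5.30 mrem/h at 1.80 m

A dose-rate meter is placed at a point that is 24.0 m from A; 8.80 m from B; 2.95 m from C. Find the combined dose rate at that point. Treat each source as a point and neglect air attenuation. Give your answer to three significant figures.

11.0 mrem/h

Each source contributes Iᵢ·(dᵢ/rᵢ)²; contributions add.
A: 3.23 × (2.50/24.0)² = 0.03505 mrem/h
B: 272 × (1.60/8.80)² = 8.992 mrem/h
C: 5.30 × (1.80/2.95)² = 1.973 mrem/h
Total = 0.03505 + 8.992 + 1.973 = 11.00 mrem/h.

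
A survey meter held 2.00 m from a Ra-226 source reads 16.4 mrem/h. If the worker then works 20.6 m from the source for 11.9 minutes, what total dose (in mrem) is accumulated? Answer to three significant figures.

0.0307 mrem

Using I₁d₁² = I₂d₂², rate at 20.6 m:
(2.00/20.6)² = 0.009426, so 16.4 × 0.009426 = 0.1546 mrem/h.
Dose = rate × time = 0.1546 mrem/h × 0.1983 h = 0.03066 mrem.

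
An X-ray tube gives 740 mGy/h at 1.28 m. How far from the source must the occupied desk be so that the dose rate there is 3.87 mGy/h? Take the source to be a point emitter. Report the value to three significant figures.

Intensity scales as (d₁/d₂)², so d₂ = d₁·√(I₁/I₂).
I₁/I₂ = 740/3.87 = 191.2, so d₂ = 1.28 × √191.2 = 17.70 m.

17.7 m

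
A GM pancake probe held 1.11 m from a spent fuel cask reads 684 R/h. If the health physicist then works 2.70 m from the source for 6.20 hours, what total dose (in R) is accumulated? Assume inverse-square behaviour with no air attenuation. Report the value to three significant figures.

By the inverse-square law, rate at 2.70 m:
(1.11/2.70)² = 0.1690, so 684 × 0.1690 = 115.6 R/h.
Dose = rate × time = 115.6 R/h × 6.200 h = 716.7 R.

717 R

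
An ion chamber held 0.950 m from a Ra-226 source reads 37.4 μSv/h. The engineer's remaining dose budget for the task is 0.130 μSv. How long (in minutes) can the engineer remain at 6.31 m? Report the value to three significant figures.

By the inverse-square law, rate at 6.31 m:
37.4 × (0.950/6.31)² = 37.4 × 0.02267 = 0.8479 μSv/h.
Stay time = 0.130 μSv ÷ 0.8479 μSv/h = 0.1533 h = 9.198 min.

9.20 min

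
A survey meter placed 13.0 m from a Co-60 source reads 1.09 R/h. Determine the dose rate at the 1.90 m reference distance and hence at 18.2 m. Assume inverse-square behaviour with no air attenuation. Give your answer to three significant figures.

51.0 R/h; 0.556 R/h

Since intensity falls as 1/r²,
At 1.90 m: 1.09 × (13.0/1.90)² = 1.09 × 46.81 = 51.02 R/h
At 18.2 m: (1.90/18.2)² = 0.01090, so 51.02 × 0.01090 = 0.5561 R/h.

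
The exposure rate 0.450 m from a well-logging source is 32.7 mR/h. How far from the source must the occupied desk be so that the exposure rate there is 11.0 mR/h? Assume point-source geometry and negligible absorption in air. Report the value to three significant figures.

0.776 m

Applying the 1/r² law, d₂ = d₁·√(I₁/I₂).
I₁/I₂ = 32.7/11.0 = 2.973, so d₂ = 0.450 × √2.973 = 0.7759 m.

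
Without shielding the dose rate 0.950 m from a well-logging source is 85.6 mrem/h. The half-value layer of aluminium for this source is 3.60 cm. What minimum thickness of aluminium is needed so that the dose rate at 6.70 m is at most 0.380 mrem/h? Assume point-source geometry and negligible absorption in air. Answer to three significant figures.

At 6.70 m, distance alone gives 85.6 × (0.950/6.70)² = 85.6 × 0.02010 = 1.721 mrem/h.
Further attenuation needed: 1.721/0.380 = 4.529.
n = log₂(4.529) = 2.179 half-value layers.
Thickness = 2.179 × 3.60 cm = 7.844 cm.

7.84 cm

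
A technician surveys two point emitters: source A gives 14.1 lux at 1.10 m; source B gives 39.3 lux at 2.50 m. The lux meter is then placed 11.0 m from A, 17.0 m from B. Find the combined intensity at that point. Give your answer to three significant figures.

0.991 lux

Each source contributes Iᵢ·(dᵢ/rᵢ)²; contributions add.
A: 14.1 × (1.10/11.0)² = 0.1410 lux
B: 39.3 × (2.50/17.0)² = 0.8499 lux
Total = 0.1410 + 0.8499 = 0.9909 lux.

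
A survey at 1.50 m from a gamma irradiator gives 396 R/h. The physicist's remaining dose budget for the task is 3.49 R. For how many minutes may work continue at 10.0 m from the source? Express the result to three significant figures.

Since intensity falls as 1/r², rate at 10.0 m:
(1.50/10.0)² = 0.02250, so 396 × 0.02250 = 8.910 R/h.
Stay time = 3.49 R ÷ 8.910 R/h = 0.3917 h = 23.50 min.

23.5 min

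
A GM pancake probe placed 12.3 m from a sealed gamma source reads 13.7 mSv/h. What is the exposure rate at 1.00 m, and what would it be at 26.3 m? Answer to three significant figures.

Applying the 1/r² law,
At 1.00 m: 13.7 × (12.3/1.00)² = 13.7 × 151.3 = 2073 mSv/h
At 26.3 m: (1.00/26.3)² = 0.001446, so 2073 × 0.001446 = 2.998 mSv/h.

2070 mSv/h; 3.00 mSv/h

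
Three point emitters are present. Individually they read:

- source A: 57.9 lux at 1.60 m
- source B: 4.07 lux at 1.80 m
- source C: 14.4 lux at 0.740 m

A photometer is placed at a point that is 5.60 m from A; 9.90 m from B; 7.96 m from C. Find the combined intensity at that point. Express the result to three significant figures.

By superposition, sum each source's inverse-square contribution:
A: 57.9 × (1.60/5.60)² = 4.727 lux
B: 4.07 × (1.80/9.90)² = 0.1345 lux
C: 14.4 × (0.740/7.96)² = 0.1245 lux
Total = 4.727 + 0.1345 + 0.1245 = 4.986 lux.

4.99 lux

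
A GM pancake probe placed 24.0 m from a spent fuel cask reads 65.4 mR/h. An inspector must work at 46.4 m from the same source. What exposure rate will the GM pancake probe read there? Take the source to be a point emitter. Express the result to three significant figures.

17.5 mR/h

Applying the 1/r² law, scaling from 24.0 m to 46.4 m:
(24.0/46.4)² = 0.2675, so 65.4 × 0.2675 = 17.49 mR/h.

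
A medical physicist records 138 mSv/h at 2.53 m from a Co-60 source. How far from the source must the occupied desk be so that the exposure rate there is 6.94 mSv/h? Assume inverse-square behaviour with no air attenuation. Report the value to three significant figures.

Applying the 1/r² law, d₂ = d₁·√(I₁/I₂).
I₁/I₂ = 138/6.94 = 19.88, so d₂ = 2.53 × √19.88 = 11.28 m.

11.3 m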